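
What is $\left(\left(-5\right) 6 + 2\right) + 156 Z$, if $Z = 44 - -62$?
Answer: $16508$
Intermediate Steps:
$Z = 106$ ($Z = 44 + 62 = 106$)
$\left(\left(-5\right) 6 + 2\right) + 156 Z = \left(\left(-5\right) 6 + 2\right) + 156 \cdot 106 = \left(-30 + 2\right) + 16536 = -28 + 16536 = 16508$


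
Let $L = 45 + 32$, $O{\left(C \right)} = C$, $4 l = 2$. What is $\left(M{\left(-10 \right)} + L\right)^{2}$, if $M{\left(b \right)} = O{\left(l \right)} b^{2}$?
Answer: $16129$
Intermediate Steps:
$l = \frac{1}{2}$ ($l = \frac{1}{4} \cdot 2 = \frac{1}{2} \approx 0.5$)
$M{\left(b \right)} = \frac{b^{2}}{2}$
$L = 77$
$\left(M{\left(-10 \right)} + L\right)^{2} = \left(\frac{\left(-10\right)^{2}}{2} + 77\right)^{2} = \left(\frac{1}{2} \cdot 100 + 77\right)^{2} = \left(50 + 77\right)^{2} = 127^{2} = 16129$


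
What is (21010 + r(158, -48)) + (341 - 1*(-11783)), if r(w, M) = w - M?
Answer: 33340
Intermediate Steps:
(21010 + r(158, -48)) + (341 - 1*(-11783)) = (21010 + (158 - 1*(-48))) + (341 - 1*(-11783)) = (21010 + (158 + 48)) + (341 + 11783) = (21010 + 206) + 12124 = 21216 + 12124 = 33340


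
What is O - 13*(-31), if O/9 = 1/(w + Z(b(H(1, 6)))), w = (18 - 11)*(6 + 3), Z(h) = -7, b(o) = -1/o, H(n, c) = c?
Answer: 22577/56 ≈ 403.16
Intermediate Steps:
w = 63 (w = 7*9 = 63)
O = 9/56 (O = 9/(63 - 7) = 9/56 ≈ 0.16071)
O - 13*(-31) = 9/56 - 13*(-31) = 9/56 + 403 = 22577/56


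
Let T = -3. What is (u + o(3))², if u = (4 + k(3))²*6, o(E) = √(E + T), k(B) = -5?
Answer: 36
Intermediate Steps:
o(E) = √(-3 + E) (o(E) = √(E - 3) = √(-3 + E))
u = 6 (u = (4 - 5)²*6 = (-1)²*6 = 1*6 = 6)
(u + o(3))² = (6 + √(-3 + 3))² = (6 + √0)² = (6 + 0)² = 6² = 36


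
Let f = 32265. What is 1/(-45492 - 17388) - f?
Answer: -2028823201/62880 ≈ -32265.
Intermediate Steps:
1/(-45492 - 17388) - f = 1/(-45492 - 17388) - 1*32265 = 1/(-62880) - 32265 = -1/62880 - 32265 = -2028823201/62880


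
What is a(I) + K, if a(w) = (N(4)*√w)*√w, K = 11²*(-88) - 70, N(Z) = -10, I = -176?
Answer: -8958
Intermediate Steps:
K = -10718 (K = 121*(-88) - 70 = -10648 - 70 = -10718)
a(w) = -10*w (a(w) = (-10*√w)*√w = -10*w)
a(I) + K = -10*(-176) - 10718 = 1760 - 10718 = -8958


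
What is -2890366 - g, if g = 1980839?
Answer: -4871205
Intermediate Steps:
-2890366 - g = -2890366 - 1*1980839 = -2890366 - 1980839 = -4871205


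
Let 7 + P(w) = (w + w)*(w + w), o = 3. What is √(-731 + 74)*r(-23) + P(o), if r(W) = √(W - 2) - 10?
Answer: 29 + 15*I*√73*(-2 + I) ≈ -99.16 - 256.32*I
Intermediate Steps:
P(w) = -7 + 4*w² (P(w) = -7 + (w + w)*(w + w) = -7 + (2*w)*(2*w) = -7 + 4*w²)
r(W) = -10 + √(-2 + W) (r(W) = √(-2 + W) - 10 = -10 + √(-2 + W))
√(-731 + 74)*r(-23) + P(o) = √(-731 + 74)*(-10 + √(-2 - 23)) + (-7 + 4*3²) = √(-657)*(-10 + √(-25)) + (-7 + 4*9) = (3*I*√73)*(-10 + 5*I) + (-7 + 36) = 3*I*√73*(-10 + 5*I) + 29 = 29 + 3*I*√73*(-10 + 5*I)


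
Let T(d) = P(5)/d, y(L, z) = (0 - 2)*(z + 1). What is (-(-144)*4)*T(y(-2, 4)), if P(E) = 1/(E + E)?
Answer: -144/25 ≈ -5.7600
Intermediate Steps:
y(L, z) = -2 - 2*z (y(L, z) = -2*(1 + z) = -2 - 2*z)
P(E) = 1/(2*E)
T(d) = 1/(10*d) (T(d) = ((1/2)/5)/d = ((1/2)*(1/5))/d = 1/(10*d))
(-(-144)*4)*T(y(-2, 4)) = (-(-144)*4)*(1/(10*(-2 - 2*4))) = (-18*(-32))*(1/(10*(-2 - 8))) = 576*((1/10)/(-10)) = 576*((1/10)*(-1/10)) = 576*(-1/100) = -144/25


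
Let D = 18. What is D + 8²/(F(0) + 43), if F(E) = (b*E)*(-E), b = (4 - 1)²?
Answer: 838/43 ≈ 19.488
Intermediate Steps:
b = 9 (b = 3² = 9)
F(E) = -9*E² (F(E) = (9*E)*(-E) = -9*E²)
D + 8²/(F(0) + 43) = 18 + 8²/(-9*0² + 43) = 18 + 64/(-9*0 + 43) = 18 + 64/(0 + 43) = 18 + 64/43 = 838/43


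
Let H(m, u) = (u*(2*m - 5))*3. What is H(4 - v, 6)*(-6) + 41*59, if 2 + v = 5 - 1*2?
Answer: 2311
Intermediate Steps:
v = 1 (v = -2 + (5 - 1*2) = -2 + (5 - 2) = -2 + 3 = 1)
H(m, u) = 3*u*(-5 + 2*m) (H(m, u) = (u*(-5 + 2*m))*3 = 3*u*(-5 + 2*m))
H(4 - v, 6)*(-6) + 41*59 = (3*6*(-5 + 2*(4 - 1*1)))*(-6) + 41*59 = (3*6*(-5 + 2*(4 - 1)))*(-6) + 2419 = (3*6*(-5 + 2*3))*(-6) + 2419 = (3*6*(-5 + 6))*(-6) + 2419 = (3*6*1)*(-6) + 2419 = 18*(-6) + 2419 = -108 + 2419 = 2311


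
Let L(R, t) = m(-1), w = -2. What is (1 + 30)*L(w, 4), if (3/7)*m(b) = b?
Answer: -217/3 ≈ -72.333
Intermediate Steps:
m(b) = 7*b/3
L(R, t) = -7/3 (L(R, t) = (7/3)*(-1) = -7/3)
(1 + 30)*L(w, 4) = (1 + 30)*(-7/3) = 31*(-7/3) = -217/3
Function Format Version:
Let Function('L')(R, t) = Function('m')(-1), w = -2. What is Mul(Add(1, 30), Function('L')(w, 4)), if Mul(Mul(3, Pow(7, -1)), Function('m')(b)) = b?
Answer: Rational(-217, 3) ≈ -72.333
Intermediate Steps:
Function('m')(b) = Mul(Rational(7, 3), b)
Function('L')(R, t) = Rational(-7, 3) (Function('L')(R, t) = Mul(Rational(7, 3), -1) = Rational(-7, 3))
Mul(Add(1, 30), Function('L')(w, 4)) = Mul(Add(1, 30), Rational(-7, 3)) = Mul(31, Rational(-7, 3)) = Rational(-217, 3)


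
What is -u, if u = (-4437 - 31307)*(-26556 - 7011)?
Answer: -1199818848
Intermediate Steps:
u = 1199818848 (u = -35744*(-33567) = 1199818848)
-u = -1*1199818848 = -1199818848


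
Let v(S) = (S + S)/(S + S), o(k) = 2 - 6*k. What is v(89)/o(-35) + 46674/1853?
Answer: 9896741/392836 ≈ 25.193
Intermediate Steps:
v(S) = 1 (v(S) = (2*S)/((2*S)) = (2*S)*(1/(2*S)) = 1)
v(89)/o(-35) + 46674/1853 = 1/(2 - 6*(-35)) + 46674/1853 = 1/(2 + 210) + 46674*(1/1853) = 1/212 + 46674/1853 = 9896741/392836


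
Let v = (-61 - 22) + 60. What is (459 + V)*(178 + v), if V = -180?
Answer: 43245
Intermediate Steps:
v = -23 (v = -83 + 60 = -23)
(459 + V)*(178 + v) = (459 - 180)*(178 - 23) = 279*155 = 43245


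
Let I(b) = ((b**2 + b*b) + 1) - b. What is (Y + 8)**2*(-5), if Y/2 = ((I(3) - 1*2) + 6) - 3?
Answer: -8820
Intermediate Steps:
I(b) = 1 - b + 2*b**2 (I(b) = ((b**2 + b**2) + 1) - b = (2*b**2 + 1) - b = (1 + 2*b**2) - b = 1 - b + 2*b**2)
Y = 34 (Y = 2*((((1 - 1*3 + 2*3**2) - 1*2) + 6) - 3) = 2*((((1 - 3 + 2*9) - 2) + 6) - 3) = 2*((((1 - 3 + 18) - 2) + 6) - 3) = 2*(((16 - 2) + 6) - 3) = 2*((14 + 6) - 3) = 2*(20 - 3) = 2*17 = 34)
(Y + 8)**2*(-5) = (34 + 8)**2*(-5) = 42**2*(-5) = 1764*(-5) = -8820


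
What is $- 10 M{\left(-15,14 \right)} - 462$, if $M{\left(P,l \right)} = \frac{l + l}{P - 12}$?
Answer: $- \frac{12194}{27} \approx -451.63$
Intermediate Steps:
$M{\left(P,l \right)} = \frac{2 l}{-12 + P}$
$- 10 M{\left(-15,14 \right)} - 462 = - 10 \cdot 2 \cdot 14 \frac{1}{-12 - 15} - 462 = - 10 \cdot 2 \cdot 14 \frac{1}{-27} - 462 = - 10 \cdot 2 \cdot 14 \left(- \frac{1}{27}\right) - 462 = \left(-10\right) \left(- \frac{28}{27}\right) - 462 = \frac{280}{27} - 462 = - \frac{12194}{27}$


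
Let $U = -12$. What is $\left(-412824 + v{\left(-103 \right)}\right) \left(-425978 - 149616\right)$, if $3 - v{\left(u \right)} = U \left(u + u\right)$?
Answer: $239040159042$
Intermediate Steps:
$v{\left(u \right)} = 3 + 24 u$ ($v{\left(u \right)} = 3 - - 12 \left(u + u\right) = 3 - - 12 \cdot 2 u = 3 - - 24 u = 3 + 24 u$)
$\left(-412824 + v{\left(-103 \right)}\right) \left(-425978 - 149616\right) = \left(-412824 + \left(3 + 24 \left(-103\right)\right)\right) \left(-425978 - 149616\right) = \left(-412824 + \left(3 - 2472\right)\right) \left(-575594\right) = \left(-412824 - 2469\right) \left(-575594\right) = \left(-415293\right) \left(-575594\right) = 239040159042$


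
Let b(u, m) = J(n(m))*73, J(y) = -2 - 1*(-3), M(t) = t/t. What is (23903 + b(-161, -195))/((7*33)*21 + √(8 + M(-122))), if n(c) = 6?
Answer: 3996/809 ≈ 4.9394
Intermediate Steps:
M(t) = 1
J(y) = 1 (J(y) = -2 + 3 = 1)
b(u, m) = 73 (b(u, m) = 1*73 = 73)
(23903 + b(-161, -195))/((7*33)*21 + √(8 + M(-122))) = (23903 + 73)/((7*33)*21 + √(8 + 1)) = 23976/(231*21 + √9) = 23976/(4851 + 3) = 23976/4854 = 23976*(1/4854) = 3996/809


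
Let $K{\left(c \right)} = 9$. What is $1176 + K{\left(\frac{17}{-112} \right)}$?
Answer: $1185$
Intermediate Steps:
$1176 + K{\left(\frac{17}{-112} \right)} = 1176 + 9 = 1185$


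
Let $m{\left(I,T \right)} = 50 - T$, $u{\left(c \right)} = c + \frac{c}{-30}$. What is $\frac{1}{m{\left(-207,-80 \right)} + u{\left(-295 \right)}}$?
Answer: $- \frac{6}{931} \approx -0.0064447$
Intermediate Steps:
$u{\left(c \right)} = \frac{29 c}{30}$ ($u{\left(c \right)} = c + c \left(- \frac{1}{30}\right) = c - \frac{c}{30} = \frac{29 c}{30}$)
$\frac{1}{m{\left(-207,-80 \right)} + u{\left(-295 \right)}} = \frac{1}{\left(50 - -80\right) + \frac{29}{30} \left(-295\right)} = \frac{1}{\left(50 + 80\right) - \frac{1711}{6}} = \frac{1}{130 - \frac{1711}{6}} = \frac{1}{- \frac{931}{6}} = - \frac{6}{931}$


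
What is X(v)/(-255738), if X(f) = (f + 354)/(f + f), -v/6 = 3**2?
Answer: 25/2301642 ≈ 1.0862e-5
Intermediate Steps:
v = -54 (v = -6*3**2 = -6*9 = -54)
X(f) = (354 + f)/(2*f) (X(f) = (354 + f)/((2*f)) = (354 + f)*(1/(2*f)) = (354 + f)/(2*f))
X(v)/(-255738) = ((1/2)*(354 - 54)/(-54))/(-255738) = ((1/2)*(-1/54)*300)*(-1/255738) = -25/9*(-1/255738) = 25/2301642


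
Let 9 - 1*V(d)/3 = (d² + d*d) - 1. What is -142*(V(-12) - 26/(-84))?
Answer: 2486065/21 ≈ 1.1838e+5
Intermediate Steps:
V(d) = 30 - 6*d² (V(d) = 27 - 3*((d² + d*d) - 1) = 27 - 3*((d² + d²) - 1) = 27 - 3*(2*d² - 1) = 27 - 3*(-1 + 2*d²) = 27 + (3 - 6*d²) = 30 - 6*d²)
-142*(V(-12) - 26/(-84)) = -142*((30 - 6*(-12)²) - 26/(-84)) = -142*((30 - 6*144) - 26*(-1/84)) = -142*((30 - 864) + 13/42) = -142*(-834 + 13/42) = -142*(-35015/42) = 2486065/21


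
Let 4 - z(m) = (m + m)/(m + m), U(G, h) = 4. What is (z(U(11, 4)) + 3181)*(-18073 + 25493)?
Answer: 23625280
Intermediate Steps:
z(m) = 3 (z(m) = 4 - (m + m)/(m + m) = 4 - 2*m/(2*m) = 4 - 2*m*1/(2*m) = 4 - 1*1 = 4 - 1 = 3)
(z(U(11, 4)) + 3181)*(-18073 + 25493) = (3 + 3181)*(-18073 + 25493) = 3184*7420 = 23625280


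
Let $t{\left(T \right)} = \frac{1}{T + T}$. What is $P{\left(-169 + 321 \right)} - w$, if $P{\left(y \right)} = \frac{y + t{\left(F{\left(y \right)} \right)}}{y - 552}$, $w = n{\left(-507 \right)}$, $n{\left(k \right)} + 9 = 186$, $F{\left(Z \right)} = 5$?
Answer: $- \frac{709521}{4000} \approx -177.38$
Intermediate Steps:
$n{\left(k \right)} = 177$ ($n{\left(k \right)} = -9 + 186 = 177$)
$t{\left(T \right)} = \frac{1}{2 T}$
$w = 177$
$P{\left(y \right)} = \frac{\frac{1}{10} + y}{-552 + y}$ ($P{\left(y \right)} = \frac{y + \frac{1}{2 \cdot 5}}{y - 552} = \frac{y + \frac{1}{2} \cdot \frac{1}{5}}{-552 + y} = \frac{y + \frac{1}{10}}{-552 + y} = \frac{\frac{1}{10} + y}{-552 + y}$)
$P{\left(-169 + 321 \right)} - w = \frac{\frac{1}{10} + \left(-169 + 321\right)}{-552 + \left(-169 + 321\right)} - 177 = \frac{\frac{1}{10} + 152}{-552 + 152} - 177 = \frac{1}{-400} \cdot \frac{1521}{10} - 177 = \left(- \frac{1}{400}\right) \frac{1521}{10} - 177 = - \frac{1521}{4000} - 177 = - \frac{709521}{4000}$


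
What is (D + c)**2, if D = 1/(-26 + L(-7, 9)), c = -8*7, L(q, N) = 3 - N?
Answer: 3214849/1024 ≈ 3139.5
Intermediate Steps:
c = -56
D = -1/32 (D = 1/(-26 + (3 - 1*9)) = 1/(-26 + (3 - 9)) = 1/(-26 - 6) = 1/(-32) = -1/32 ≈ -0.031250)
(D + c)**2 = (-1/32 - 56)**2 = (-1793/32)**2 = 3214849/1024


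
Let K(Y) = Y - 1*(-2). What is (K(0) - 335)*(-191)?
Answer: 63603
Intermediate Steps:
K(Y) = 2 + Y (K(Y) = Y + 2 = 2 + Y)
(K(0) - 335)*(-191) = ((2 + 0) - 335)*(-191) = (2 - 335)*(-191) = -333*(-191) = 63603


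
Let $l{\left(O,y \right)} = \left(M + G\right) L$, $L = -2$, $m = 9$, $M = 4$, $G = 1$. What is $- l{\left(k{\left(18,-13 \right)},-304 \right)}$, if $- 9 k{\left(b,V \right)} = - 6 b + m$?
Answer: $10$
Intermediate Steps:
$k{\left(b,V \right)} = -1 + \frac{2 b}{3}$ ($k{\left(b,V \right)} = - \frac{- 6 b + 9}{9} = - \frac{9 - 6 b}{9} = -1 + \frac{2 b}{3}$)
$l{\left(O,y \right)} = -10$ ($l{\left(O,y \right)} = \left(4 + 1\right) \left(-2\right) = 5 \left(-2\right) = -10$)
$- l{\left(k{\left(18,-13 \right)},-304 \right)} = \left(-1\right) \left(-10\right) = 10$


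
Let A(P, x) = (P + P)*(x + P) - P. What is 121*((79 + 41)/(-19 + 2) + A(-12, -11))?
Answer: 1145628/17 ≈ 67390.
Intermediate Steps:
A(P, x) = -P + 2*P*(P + x) (A(P, x) = (2*P)*(P + x) - P = 2*P*(P + x) - P = -P + 2*P*(P + x))
121*((79 + 41)/(-19 + 2) + A(-12, -11)) = 121*((79 + 41)/(-19 + 2) - 12*(-1 + 2*(-12) + 2*(-11))) = 121*(120/(-17) - 12*(-1 - 24 - 22)) = 121*(120*(-1/17) - 12*(-47)) = 121*(-120/17 + 564) = 121*(9468/17) = 1145628/17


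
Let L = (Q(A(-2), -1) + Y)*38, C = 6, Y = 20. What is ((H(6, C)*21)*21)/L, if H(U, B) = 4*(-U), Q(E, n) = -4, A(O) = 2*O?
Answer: -1323/76 ≈ -17.408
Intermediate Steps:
H(U, B) = -4*U
L = 608 (L = (-4 + 20)*38 = 16*38 = 608)
((H(6, C)*21)*21)/L = ((-4*6*21)*21)/608 = (-24*21*21)*(1/608) = -504*21*(1/608) = -10584*1/608 = -1323/76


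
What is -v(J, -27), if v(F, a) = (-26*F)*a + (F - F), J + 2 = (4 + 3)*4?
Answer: -18252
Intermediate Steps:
J = 26 (J = -2 + (4 + 3)*4 = -2 + 7*4 = -2 + 28 = 26)
v(F, a) = -26*F*a (v(F, a) = -26*F*a + 0 = -26*F*a)
-v(J, -27) = -(-26)*26*(-27) = -1*18252 = -18252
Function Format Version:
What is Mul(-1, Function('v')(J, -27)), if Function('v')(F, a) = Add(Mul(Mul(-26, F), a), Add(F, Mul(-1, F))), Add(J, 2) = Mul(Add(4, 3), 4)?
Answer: -18252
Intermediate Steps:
J = 26 (J = Add(-2, Mul(Add(4, 3), 4)) = Add(-2, Mul(7, 4)) = Add(-2, 28) = 26)
Function('v')(F, a) = Mul(-26, F, a) (Function('v')(F, a) = Add(Mul(-26, F, a), 0) = Mul(-26, F, a))
Mul(-1, Function('v')(J, -27)) = Mul(-1, Mul(-26, 26, -27)) = Mul(-1, 18252) = -18252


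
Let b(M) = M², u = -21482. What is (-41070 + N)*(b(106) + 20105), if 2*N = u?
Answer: -1623808551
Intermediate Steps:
N = -10741 (N = (½)*(-21482) = -10741)
(-41070 + N)*(b(106) + 20105) = (-41070 - 10741)*(106² + 20105) = -51811*(11236 + 20105) = -51811*31341 = -1623808551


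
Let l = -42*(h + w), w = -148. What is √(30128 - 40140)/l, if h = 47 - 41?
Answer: I*√2503/2982 ≈ 0.016777*I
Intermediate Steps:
h = 6
l = 5964 (l = -42*(6 - 148) = -42*(-142) = 5964)
√(30128 - 40140)/l = √(30128 - 40140)/5964 = √(-10012)*(1/5964) = (2*I*√2503)*(1/5964) = I*√2503/2982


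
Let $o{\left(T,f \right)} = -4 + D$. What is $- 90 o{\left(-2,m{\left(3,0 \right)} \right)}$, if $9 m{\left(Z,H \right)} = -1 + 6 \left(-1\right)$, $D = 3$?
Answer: $90$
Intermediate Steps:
$m{\left(Z,H \right)} = - \frac{7}{9}$ ($m{\left(Z,H \right)} = \frac{-1 + 6 \left(-1\right)}{9} = \frac{-1 - 6}{9} = \frac{1}{9} \left(-7\right) = - \frac{7}{9}$)
$o{\left(T,f \right)} = -1$ ($o{\left(T,f \right)} = -4 + 3 = -1$)
$- 90 o{\left(-2,m{\left(3,0 \right)} \right)} = \left(-90\right) \left(-1\right) = 90$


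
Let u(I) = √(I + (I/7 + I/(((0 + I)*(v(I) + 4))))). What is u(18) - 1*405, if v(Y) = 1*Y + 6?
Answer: -405 + √4039/14 ≈ -400.46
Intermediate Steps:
v(Y) = 6 + Y (v(Y) = Y + 6 = 6 + Y)
u(I) = √(1/(10 + I) + 8*I/7) (u(I) = √(I + (I/7 + I/(((0 + I)*((6 + I) + 4))))) = √(I + (I*(⅐) + I/((I*(10 + I))))) = √(I + (I/7 + I*(1/(I*(10 + I))))) = √(I + (I/7 + 1/(10 + I))) = √(I + (1/(10 + I) + I/7)) = √(1/(10 + I) + 8*I/7))
u(18) - 1*405 = √(49/(10 + 18) + 56*18)/7 - 1*405 = √(49/28 + 1008)/7 - 405 = √(49*(1/28) + 1008)/7 - 405 = √(7/4 + 1008)/7 - 405 = √(4039/4)/7 - 405 = (√4039/2)/7 - 405 = √4039/14 - 405 = -405 + √4039/14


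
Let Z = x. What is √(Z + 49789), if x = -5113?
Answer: 6*√1241 ≈ 211.37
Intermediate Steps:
Z = -5113
√(Z + 49789) = √(-5113 + 49789) = √44676 = 6*√1241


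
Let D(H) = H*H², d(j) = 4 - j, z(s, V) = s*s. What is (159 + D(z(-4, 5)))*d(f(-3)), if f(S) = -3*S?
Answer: -21275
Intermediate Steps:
z(s, V) = s²
D(H) = H³
(159 + D(z(-4, 5)))*d(f(-3)) = (159 + ((-4)²)³)*(4 - (-3)*(-3)) = (159 + 16³)*(4 - 1*9) = (159 + 4096)*(4 - 9) = 4255*(-5) = -21275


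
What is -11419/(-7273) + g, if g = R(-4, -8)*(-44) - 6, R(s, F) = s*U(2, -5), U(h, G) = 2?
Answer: 2527877/7273 ≈ 347.57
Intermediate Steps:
R(s, F) = 2*s (R(s, F) = s*2 = 2*s)
g = 346 (g = (2*(-4))*(-44) - 6 = -8*(-44) - 6 = 352 - 6 = 346)
-11419/(-7273) + g = -11419/(-7273) + 346 = -11419*(-1/7273) + 346 = 11419/7273 + 346 = 2527877/7273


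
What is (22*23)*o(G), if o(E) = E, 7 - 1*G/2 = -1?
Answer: 8096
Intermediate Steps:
G = 16 (G = 14 - 2*(-1) = 14 + 2 = 16)
(22*23)*o(G) = (22*23)*16 = 506*16 = 8096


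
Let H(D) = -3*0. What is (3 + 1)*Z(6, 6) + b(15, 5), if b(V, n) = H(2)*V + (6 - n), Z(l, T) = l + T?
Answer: 49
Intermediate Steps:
Z(l, T) = T + l
H(D) = 0
b(V, n) = 6 - n (b(V, n) = 0*V + (6 - n) = 0 + (6 - n) = 6 - n)
(3 + 1)*Z(6, 6) + b(15, 5) = (3 + 1)*(6 + 6) + (6 - 1*5) = 4*12 + (6 - 5) = 48 + 1 = 49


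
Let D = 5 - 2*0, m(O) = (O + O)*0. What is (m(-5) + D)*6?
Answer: 30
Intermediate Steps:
m(O) = 0 (m(O) = (2*O)*0 = 0)
D = 5 (D = 5 + 0 = 5)
(m(-5) + D)*6 = (0 + 5)*6 = 5*6 = 30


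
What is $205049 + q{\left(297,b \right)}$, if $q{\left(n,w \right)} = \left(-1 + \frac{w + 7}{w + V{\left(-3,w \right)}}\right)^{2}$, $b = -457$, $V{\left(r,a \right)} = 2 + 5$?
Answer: $205049$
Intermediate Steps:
$V{\left(r,a \right)} = 7$
$q{\left(n,w \right)} = 0$ ($q{\left(n,w \right)} = \left(-1 + \frac{w + 7}{w + 7}\right)^{2} = \left(-1 + \frac{7 + w}{7 + w}\right)^{2} = \left(-1 + 1\right)^{2} = 0^{2} = 0$)
$205049 + q{\left(297,b \right)} = 205049 + 0 = 205049$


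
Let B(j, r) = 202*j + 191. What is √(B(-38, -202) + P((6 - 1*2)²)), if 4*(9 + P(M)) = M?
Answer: I*√7490 ≈ 86.545*I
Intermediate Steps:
B(j, r) = 191 + 202*j
P(M) = -9 + M/4
√(B(-38, -202) + P((6 - 1*2)²)) = √((191 + 202*(-38)) + (-9 + (6 - 1*2)²/4)) = √((191 - 7676) + (-9 + (6 - 2)²/4)) = √(-7485 + (-9 + (¼)*4²)) = √(-7485 + (-9 + (¼)*16)) = √(-7485 + (-9 + 4)) = √(-7485 - 5) = √(-7490) = I*√7490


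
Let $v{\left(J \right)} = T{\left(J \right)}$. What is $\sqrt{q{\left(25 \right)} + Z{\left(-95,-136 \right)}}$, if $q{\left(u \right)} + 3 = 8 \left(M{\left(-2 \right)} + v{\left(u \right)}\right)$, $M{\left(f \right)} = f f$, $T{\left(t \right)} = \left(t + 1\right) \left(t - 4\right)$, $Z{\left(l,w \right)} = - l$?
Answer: $2 \sqrt{1123} \approx 67.022$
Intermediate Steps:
$T{\left(t \right)} = \left(1 + t\right) \left(-4 + t\right)$
$M{\left(f \right)} = f^{2}$
$v{\left(J \right)} = -4 + J^{2} - 3 J$
$q{\left(u \right)} = -3 - 24 u + 8 u^{2}$ ($q{\left(u \right)} = -3 + 8 \left(\left(-2\right)^{2} - \left(4 - u^{2} + 3 u\right)\right) = -3 + 8 \left(4 - \left(4 - u^{2} + 3 u\right)\right) = -3 + 8 \left(u^{2} - 3 u\right) = -3 + \left(- 24 u + 8 u^{2}\right) = -3 - 24 u + 8 u^{2}$)
$\sqrt{q{\left(25 \right)} + Z{\left(-95,-136 \right)}} = \sqrt{\left(-3 - 600 + 8 \cdot 25^{2}\right) - -95} = \sqrt{\left(-3 - 600 + 8 \cdot 625\right) + 95} = \sqrt{\left(-3 - 600 + 5000\right) + 95} = \sqrt{4397 + 95} = \sqrt{4492} = 2 \sqrt{1123}$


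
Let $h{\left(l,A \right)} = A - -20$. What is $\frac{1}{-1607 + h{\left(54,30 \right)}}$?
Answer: $- \frac{1}{1557} \approx -0.00064226$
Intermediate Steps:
$h{\left(l,A \right)} = 20 + A$ ($h{\left(l,A \right)} = A + 20 = 20 + A$)
$\frac{1}{-1607 + h{\left(54,30 \right)}} = \frac{1}{-1607 + \left(20 + 30\right)} = \frac{1}{-1607 + 50} = \frac{1}{-1557} = - \frac{1}{1557}$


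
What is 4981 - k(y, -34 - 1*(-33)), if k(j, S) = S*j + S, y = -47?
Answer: 4935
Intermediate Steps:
k(j, S) = S + S*j
4981 - k(y, -34 - 1*(-33)) = 4981 - (-34 - 1*(-33))*(1 - 47) = 4981 - (-34 + 33)*(-46) = 4981 - (-1)*(-46) = 4981 - 1*46 = 4981 - 46 = 4935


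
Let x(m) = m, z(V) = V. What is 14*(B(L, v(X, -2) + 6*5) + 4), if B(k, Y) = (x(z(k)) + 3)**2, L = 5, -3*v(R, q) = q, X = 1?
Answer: 952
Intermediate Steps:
v(R, q) = -q/3
B(k, Y) = (3 + k)**2 (B(k, Y) = (k + 3)**2 = (3 + k)**2)
14*(B(L, v(X, -2) + 6*5) + 4) = 14*((3 + 5)**2 + 4) = 14*(8**2 + 4) = 14*(64 + 4) = 14*68 = 952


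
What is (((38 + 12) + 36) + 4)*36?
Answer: 3240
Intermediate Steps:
(((38 + 12) + 36) + 4)*36 = ((50 + 36) + 4)*36 = (86 + 4)*36 = 90*36 = 3240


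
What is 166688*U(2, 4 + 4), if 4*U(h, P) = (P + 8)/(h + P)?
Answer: 333376/5 ≈ 66675.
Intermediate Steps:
U(h, P) = (8 + P)/(4*(P + h)) (U(h, P) = ((P + 8)/(h + P))/4 = ((8 + P)/(P + h))/4 = (8 + P)/(4*(P + h)))
166688*U(2, 4 + 4) = 166688*((2 + (4 + 4)/4)/((4 + 4) + 2)) = 166688*((2 + (¼)*8)/(8 + 2)) = 166688*((2 + 2)/10) = 166688*((⅒)*4) = 166688*(⅖) = 333376/5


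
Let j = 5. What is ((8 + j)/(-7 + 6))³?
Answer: -2197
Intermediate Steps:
((8 + j)/(-7 + 6))³ = ((8 + 5)/(-7 + 6))³ = (13/(-1))³ = (13*(-1))³ = (-13)³ = -2197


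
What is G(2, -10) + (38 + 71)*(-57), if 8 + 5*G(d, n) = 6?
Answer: -31067/5 ≈ -6213.4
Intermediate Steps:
G(d, n) = -2/5 (G(d, n) = -8/5 + (1/5)*6 = -8/5 + 6/5 = -2/5)
G(2, -10) + (38 + 71)*(-57) = -2/5 + (38 + 71)*(-57) = -2/5 + 109*(-57) = -2/5 - 6213 = -31067/5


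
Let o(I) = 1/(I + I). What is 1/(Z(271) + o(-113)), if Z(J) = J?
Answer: 226/61245 ≈ 0.0036901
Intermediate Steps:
o(I) = 1/(2*I)
1/(Z(271) + o(-113)) = 1/(271 + (½)/(-113)) = 1/(271 + (½)*(-1/113)) = 1/(271 - 1/226) = 1/(61245/226) = 226/61245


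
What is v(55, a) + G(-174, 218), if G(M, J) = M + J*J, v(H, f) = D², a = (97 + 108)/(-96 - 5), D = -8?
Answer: 47414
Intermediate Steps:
a = -205/101 (a = 205/(-101) = 205*(-1/101) = -205/101 ≈ -2.0297)
v(H, f) = 64 (v(H, f) = (-8)² = 64)
G(M, J) = M + J²
v(55, a) + G(-174, 218) = 64 + (-174 + 218²) = 64 + (-174 + 47524) = 64 + 47350 = 47414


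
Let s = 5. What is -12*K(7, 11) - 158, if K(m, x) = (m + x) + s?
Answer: -434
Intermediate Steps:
K(m, x) = 5 + m + x (K(m, x) = (m + x) + 5 = 5 + m + x)
-12*K(7, 11) - 158 = -12*(5 + 7 + 11) - 158 = -12*23 - 158 = -276 - 158 = -434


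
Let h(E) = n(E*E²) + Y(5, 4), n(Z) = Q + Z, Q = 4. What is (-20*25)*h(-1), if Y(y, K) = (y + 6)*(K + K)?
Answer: -45500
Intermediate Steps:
Y(y, K) = 2*K*(6 + y) (Y(y, K) = (6 + y)*(2*K) = 2*K*(6 + y))
n(Z) = 4 + Z
h(E) = 92 + E³ (h(E) = (4 + E*E²) + 2*4*(6 + 5) = (4 + E³) + 2*4*11 = (4 + E³) + 88 = 92 + E³)
(-20*25)*h(-1) = (-20*25)*(92 + (-1)³) = -500*(92 - 1) = -500*91 = -45500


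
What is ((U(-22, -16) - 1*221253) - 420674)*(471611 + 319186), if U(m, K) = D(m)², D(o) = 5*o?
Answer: -498065302119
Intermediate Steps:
U(m, K) = 25*m² (U(m, K) = (5*m)² = 25*m²)
((U(-22, -16) - 1*221253) - 420674)*(471611 + 319186) = ((25*(-22)² - 1*221253) - 420674)*(471611 + 319186) = ((25*484 - 221253) - 420674)*790797 = ((12100 - 221253) - 420674)*790797 = (-209153 - 420674)*790797 = -629827*790797 = -498065302119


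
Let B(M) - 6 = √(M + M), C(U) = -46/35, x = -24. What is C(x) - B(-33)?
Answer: -256/35 - I*√66 ≈ -7.3143 - 8.124*I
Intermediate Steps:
C(U) = -46/35 (C(U) = -46*1/35 = -46/35)
B(M) = 6 + √2*√M (B(M) = 6 + √(M + M) = 6 + √(2*M) = 6 + √2*√M)
C(x) - B(-33) = -46/35 - (6 + √2*√(-33)) = -46/35 - (6 + √2*(I*√33)) = -46/35 - (6 + I*√66) = -46/35 + (-6 - I*√66) = -256/35 - I*√66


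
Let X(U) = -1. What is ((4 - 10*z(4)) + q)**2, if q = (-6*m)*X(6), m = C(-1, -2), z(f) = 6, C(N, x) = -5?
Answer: 7396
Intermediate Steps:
m = -5
q = -30 (q = -6*(-5)*(-1) = 30*(-1) = -30)
((4 - 10*z(4)) + q)**2 = ((4 - 10*6) - 30)**2 = ((4 - 60) - 30)**2 = (-56 - 30)**2 = (-86)**2 = 7396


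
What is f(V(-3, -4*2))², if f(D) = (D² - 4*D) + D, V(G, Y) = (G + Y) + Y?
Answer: 174724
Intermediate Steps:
V(G, Y) = G + 2*Y
f(D) = D² - 3*D
f(V(-3, -4*2))² = ((-3 + 2*(-4*2))*(-3 + (-3 + 2*(-4*2))))² = ((-3 + 2*(-8))*(-3 + (-3 + 2*(-8))))² = ((-3 - 16)*(-3 + (-3 - 16)))² = (-19*(-3 - 19))² = (-19*(-22))² = 418² = 174724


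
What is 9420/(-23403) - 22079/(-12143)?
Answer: 134109259/94727543 ≈ 1.4157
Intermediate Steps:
9420/(-23403) - 22079/(-12143) = 9420*(-1/23403) - 22079*(-1/12143) = -3140/7801 + 22079/12143 = 134109259/94727543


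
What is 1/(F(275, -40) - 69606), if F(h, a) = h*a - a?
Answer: -1/80566 ≈ -1.2412e-5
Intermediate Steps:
F(h, a) = -a + a*h (F(h, a) = a*h - a = -a + a*h)
1/(F(275, -40) - 69606) = 1/(-40*(-1 + 275) - 69606) = 1/(-40*274 - 69606) = 1/(-10960 - 69606) = 1/(-80566) = -1/80566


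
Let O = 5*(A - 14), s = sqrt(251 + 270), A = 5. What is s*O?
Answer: -45*sqrt(521) ≈ -1027.1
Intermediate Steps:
s = sqrt(521) ≈ 22.825
O = -45 (O = 5*(5 - 14) = 5*(-9) = -45)
s*O = sqrt(521)*(-45) = -45*sqrt(521)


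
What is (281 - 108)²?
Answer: 29929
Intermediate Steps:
(281 - 108)² = 173² = 29929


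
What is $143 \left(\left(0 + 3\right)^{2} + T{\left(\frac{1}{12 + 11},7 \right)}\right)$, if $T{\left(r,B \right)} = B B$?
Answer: $8294$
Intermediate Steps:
$T{\left(r,B \right)} = B^{2}$
$143 \left(\left(0 + 3\right)^{2} + T{\left(\frac{1}{12 + 11},7 \right)}\right) = 143 \left(\left(0 + 3\right)^{2} + 7^{2}\right) = 143 \left(3^{2} + 49\right) = 143 \left(9 + 49\right) = 143 \cdot 58 = 8294$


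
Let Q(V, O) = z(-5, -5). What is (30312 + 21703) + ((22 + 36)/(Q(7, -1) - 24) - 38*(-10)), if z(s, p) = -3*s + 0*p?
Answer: 471497/9 ≈ 52389.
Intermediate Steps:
z(s, p) = -3*s (z(s, p) = -3*s + 0 = -3*s)
Q(V, O) = 15 (Q(V, O) = -3*(-5) = 15)
(30312 + 21703) + ((22 + 36)/(Q(7, -1) - 24) - 38*(-10)) = (30312 + 21703) + ((22 + 36)/(15 - 24) - 38*(-10)) = 52015 + (58/(-9) + 380) = 52015 + (58*(-⅑) + 380) = 52015 + (-58/9 + 380) = 52015 + 3362/9 = 471497/9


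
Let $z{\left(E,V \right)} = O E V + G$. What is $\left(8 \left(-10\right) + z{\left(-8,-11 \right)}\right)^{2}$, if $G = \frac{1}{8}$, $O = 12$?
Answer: $\frac{60980481}{64} \approx 9.5282 \cdot 10^{5}$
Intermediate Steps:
$G = \frac{1}{8} \approx 0.125$
$z{\left(E,V \right)} = \frac{1}{8} + 12 E V$ ($z{\left(E,V \right)} = 12 E V + \frac{1}{8} = \frac{1}{8} + 12 E V$)
$\left(8 \left(-10\right) + z{\left(-8,-11 \right)}\right)^{2} = \left(8 \left(-10\right) + \left(\frac{1}{8} + 12 \left(-8\right) \left(-11\right)\right)\right)^{2} = \left(-80 + \left(\frac{1}{8} + 1056\right)\right)^{2} = \left(-80 + \frac{8449}{8}\right)^{2} = \left(\frac{7809}{8}\right)^{2} = \frac{60980481}{64}$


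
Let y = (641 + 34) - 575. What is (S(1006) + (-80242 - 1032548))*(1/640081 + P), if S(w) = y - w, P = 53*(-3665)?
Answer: 138468645611927424/640081 ≈ 2.1633e+11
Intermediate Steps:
P = -194245
y = 100 (y = 675 - 575 = 100)
S(w) = 100 - w
(S(1006) + (-80242 - 1032548))*(1/640081 + P) = ((100 - 1*1006) + (-80242 - 1032548))*(1/640081 - 194245) = ((100 - 1006) - 1112790)*(1/640081 - 194245) = (-906 - 1112790)*(-124332533844/640081) = -1113696*(-124332533844/640081) = 138468645611927424/640081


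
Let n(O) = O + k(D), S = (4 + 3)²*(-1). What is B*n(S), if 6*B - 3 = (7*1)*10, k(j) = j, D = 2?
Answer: -3431/6 ≈ -571.83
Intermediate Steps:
S = -49 (S = 7²*(-1) = 49*(-1) = -49)
B = 73/6 (B = ½ + ((7*1)*10)/6 = ½ + (7*10)/6 = ½ + (⅙)*70 = ½ + 35/3 = 73/6 ≈ 12.167)
n(O) = 2 + O (n(O) = O + 2 = 2 + O)
B*n(S) = 73*(2 - 49)/6 = (73/6)*(-47) = -3431/6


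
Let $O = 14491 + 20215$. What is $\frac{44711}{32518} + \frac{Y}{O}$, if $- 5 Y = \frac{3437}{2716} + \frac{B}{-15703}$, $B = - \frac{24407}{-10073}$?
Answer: $\frac{238083797796738188713}{173157612081954506440} \approx 1.375$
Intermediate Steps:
$O = 34706$
$B = \frac{24407}{10073}$ ($B = \left(-24407\right) \left(- \frac{1}{10073}\right) = \frac{24407}{10073} \approx 2.423$)
$Y = - \frac{77655102713}{306862058860}$ ($Y = - \frac{\frac{3437}{2716} + \frac{24407}{10073 \left(-15703\right)}}{5} = - \frac{3437 \cdot \frac{1}{2716} + \frac{24407}{10073} \left(- \frac{1}{15703}\right)}{5} = - \frac{\frac{491}{388} - \frac{24407}{158176319}}{5} = \left(- \frac{1}{5}\right) \frac{77655102713}{61372411772} = - \frac{77655102713}{306862058860} \approx -0.25306$)
$\frac{44711}{32518} + \frac{Y}{O} = \frac{44711}{32518} - \frac{77655102713}{306862058860 \cdot 34706} = 44711 \cdot \frac{1}{32518} - \frac{77655102713}{10649954614795160} = \frac{44711}{32518} - \frac{77655102713}{10649954614795160} = \frac{238083797796738188713}{173157612081954506440}$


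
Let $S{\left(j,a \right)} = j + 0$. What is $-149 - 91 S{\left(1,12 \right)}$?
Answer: $-240$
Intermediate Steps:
$S{\left(j,a \right)} = j$
$-149 - 91 S{\left(1,12 \right)} = -149 - 91 = -240$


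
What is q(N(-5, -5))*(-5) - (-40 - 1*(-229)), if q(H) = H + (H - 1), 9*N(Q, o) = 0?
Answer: -184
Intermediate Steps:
N(Q, o) = 0 (N(Q, o) = (⅑)*0 = 0)
q(H) = -1 + 2*H (q(H) = H + (-1 + H) = -1 + 2*H)
q(N(-5, -5))*(-5) - (-40 - 1*(-229)) = (-1 + 2*0)*(-5) - (-40 - 1*(-229)) = (-1 + 0)*(-5) - (-40 + 229) = -1*(-5) - 1*189 = 5 - 189 = -184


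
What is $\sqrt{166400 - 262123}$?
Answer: $i \sqrt{95723} \approx 309.39 i$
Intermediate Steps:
$\sqrt{166400 - 262123} = \sqrt{-95723} = i \sqrt{95723}$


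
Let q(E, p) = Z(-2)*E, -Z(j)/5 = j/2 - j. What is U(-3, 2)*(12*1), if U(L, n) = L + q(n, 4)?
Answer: -156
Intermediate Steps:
Z(j) = 5*j/2 (Z(j) = -5*(j/2 - j) = -(-5)*j/2 = 5*j/2)
q(E, p) = -5*E (q(E, p) = ((5/2)*(-2))*E = -5*E)
U(L, n) = L - 5*n
U(-3, 2)*(12*1) = (-3 - 5*2)*(12*1) = (-3 - 10)*12 = -13*12 = -156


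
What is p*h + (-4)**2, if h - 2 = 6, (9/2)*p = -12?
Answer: -16/3 ≈ -5.3333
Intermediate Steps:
p = -8/3 (p = (2/9)*(-12) = -8/3 ≈ -2.6667)
h = 8 (h = 2 + 6 = 8)
p*h + (-4)**2 = -8/3*8 + (-4)**2 = -64/3 + 16 = -16/3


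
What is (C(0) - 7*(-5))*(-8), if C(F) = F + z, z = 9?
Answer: -352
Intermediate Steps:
C(F) = 9 + F (C(F) = F + 9 = 9 + F)
(C(0) - 7*(-5))*(-8) = ((9 + 0) - 7*(-5))*(-8) = (9 + 35)*(-8) = 44*(-8) = -352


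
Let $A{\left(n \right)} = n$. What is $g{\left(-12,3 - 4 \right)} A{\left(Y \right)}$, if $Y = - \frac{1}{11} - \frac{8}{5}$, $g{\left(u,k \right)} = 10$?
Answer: $- \frac{186}{11} \approx -16.909$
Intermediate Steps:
$Y = - \frac{93}{55}$ ($Y = \left(-1\right) \frac{1}{11} - \frac{8}{5} = - \frac{1}{11} - \frac{8}{5} = - \frac{93}{55} \approx -1.6909$)
$g{\left(-12,3 - 4 \right)} A{\left(Y \right)} = 10 \left(- \frac{93}{55}\right) = - \frac{186}{11}$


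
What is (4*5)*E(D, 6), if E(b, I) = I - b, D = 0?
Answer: 120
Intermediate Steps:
(4*5)*E(D, 6) = (4*5)*(6 - 1*0) = 20*(6 + 0) = 20*6 = 120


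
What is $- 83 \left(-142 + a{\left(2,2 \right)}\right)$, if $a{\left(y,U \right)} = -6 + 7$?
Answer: $11703$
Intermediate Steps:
$a{\left(y,U \right)} = 1$
$- 83 \left(-142 + a{\left(2,2 \right)}\right) = - 83 \left(-142 + 1\right) = \left(-83\right) \left(-141\right) = 11703$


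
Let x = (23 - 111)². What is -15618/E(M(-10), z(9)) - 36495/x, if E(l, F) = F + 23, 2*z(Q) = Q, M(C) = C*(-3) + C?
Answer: -22172619/38720 ≈ -572.64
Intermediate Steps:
M(C) = -2*C (M(C) = -3*C + C = -2*C)
z(Q) = Q/2
E(l, F) = 23 + F
x = 7744 (x = (-88)² = 7744)
-15618/E(M(-10), z(9)) - 36495/x = -15618/(23 + (½)*9) - 36495/7744 = -15618/(23 + 9/2) - 36495*1/7744 = -15618/55/2 - 36495/7744 = -15618*2/55 - 36495/7744 = -31236/55 - 36495/7744 = -22172619/38720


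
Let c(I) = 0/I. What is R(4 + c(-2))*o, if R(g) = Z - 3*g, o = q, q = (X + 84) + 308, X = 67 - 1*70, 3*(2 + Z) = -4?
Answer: -17894/3 ≈ -5964.7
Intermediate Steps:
Z = -10/3 (Z = -2 + (⅓)*(-4) = -2 - 4/3 = -10/3 ≈ -3.3333)
c(I) = 0
X = -3 (X = 67 - 70 = -3)
q = 389 (q = (-3 + 84) + 308 = 81 + 308 = 389)
o = 389
R(g) = -10/3 - 3*g
R(4 + c(-2))*o = (-10/3 - 3*(4 + 0))*389 = (-10/3 - 3*4)*389 = (-10/3 - 12)*389 = -46/3*389 = -17894/3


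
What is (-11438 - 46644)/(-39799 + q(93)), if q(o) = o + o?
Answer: 58082/39613 ≈ 1.4662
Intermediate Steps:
q(o) = 2*o
(-11438 - 46644)/(-39799 + q(93)) = (-11438 - 46644)/(-39799 + 2*93) = -58082/(-39799 + 186) = -58082/(-39613) = -58082*(-1/39613) = 58082/39613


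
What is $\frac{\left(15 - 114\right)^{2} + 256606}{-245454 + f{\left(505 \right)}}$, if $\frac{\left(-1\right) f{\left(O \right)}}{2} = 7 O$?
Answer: $- \frac{266407}{252524} \approx -1.055$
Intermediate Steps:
$f{\left(O \right)} = - 14 O$ ($f{\left(O \right)} = - 2 \cdot 7 O = - 14 O$)
$\frac{\left(15 - 114\right)^{2} + 256606}{-245454 + f{\left(505 \right)}} = \frac{\left(15 - 114\right)^{2} + 256606}{-245454 - 7070} = \frac{\left(-99\right)^{2} + 256606}{-245454 - 7070} = \frac{9801 + 256606}{-252524} = 266407 \left(- \frac{1}{252524}\right) = - \frac{266407}{252524}$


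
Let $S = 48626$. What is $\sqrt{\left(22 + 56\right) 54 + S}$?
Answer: $\sqrt{52838} \approx 229.87$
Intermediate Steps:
$\sqrt{\left(22 + 56\right) 54 + S} = \sqrt{\left(22 + 56\right) 54 + 48626} = \sqrt{78 \cdot 54 + 48626} = \sqrt{4212 + 48626} = \sqrt{52838}$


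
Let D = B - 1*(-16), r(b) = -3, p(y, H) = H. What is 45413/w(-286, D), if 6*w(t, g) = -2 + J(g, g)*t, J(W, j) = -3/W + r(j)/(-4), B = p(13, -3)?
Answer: -544956/301 ≈ -1810.5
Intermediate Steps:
B = -3
J(W, j) = ¾ - 3/W (J(W, j) = -3/W - 3/(-4) = -3/W - 3*(-¼) = -3/W + ¾ = ¾ - 3/W)
D = 13 (D = -3 - 1*(-16) = -3 + 16 = 13)
w(t, g) = -⅓ + t*(¾ - 3/g)/6 (w(t, g) = (-2 + (¾ - 3/g)*t)/6 = (-2 + t*(¾ - 3/g))/6 = -⅓ + t*(¾ - 3/g)/6)
45413/w(-286, D) = 45413/(((-⅓*13 + (⅛)*(-286)*(-4 + 13))/13)) = 45413/(((-13/3 + (⅛)*(-286)*9)/13)) = 45413/(((-13/3 - 1287/4)/13)) = 45413/(((1/13)*(-3913/12))) = 45413/(-301/12) = 45413*(-12/301) = -544956/301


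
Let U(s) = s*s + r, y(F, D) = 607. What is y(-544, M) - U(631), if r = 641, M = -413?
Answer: -398195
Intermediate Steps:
U(s) = 641 + s² (U(s) = s*s + 641 = s² + 641 = 641 + s²)
y(-544, M) - U(631) = 607 - (641 + 631²) = 607 - (641 + 398161) = 607 - 1*398802 = 607 - 398802 = -398195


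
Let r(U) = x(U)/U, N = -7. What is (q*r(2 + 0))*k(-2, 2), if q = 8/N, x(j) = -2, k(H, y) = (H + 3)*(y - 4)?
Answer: -16/7 ≈ -2.2857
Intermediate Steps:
k(H, y) = (-4 + y)*(3 + H) (k(H, y) = (3 + H)*(-4 + y) = (-4 + y)*(3 + H))
q = -8/7 (q = 8/(-7) = 8*(-⅐) = -8/7 ≈ -1.1429)
r(U) = -2/U
(q*r(2 + 0))*k(-2, 2) = (-(-16)/(7*(2 + 0)))*(-12 - 4*(-2) + 3*2 - 2*2) = (-(-16)/(7*2))*(-12 + 8 + 6 - 4) = -(-16)/(7*2)*(-2) = -8/7*(-1)*(-2) = (8/7)*(-2) = -16/7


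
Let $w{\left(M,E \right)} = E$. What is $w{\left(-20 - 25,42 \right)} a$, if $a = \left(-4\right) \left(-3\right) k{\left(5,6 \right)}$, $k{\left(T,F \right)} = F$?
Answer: $3024$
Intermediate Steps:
$a = 72$ ($a = \left(-4\right) \left(-3\right) 6 = 12 \cdot 6 = 72$)
$w{\left(-20 - 25,42 \right)} a = 42 \cdot 72 = 3024$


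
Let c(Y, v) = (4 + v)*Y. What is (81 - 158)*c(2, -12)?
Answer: 1232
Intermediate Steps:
c(Y, v) = Y*(4 + v)
(81 - 158)*c(2, -12) = (81 - 158)*(2*(4 - 12)) = -154*(-8) = -77*(-16) = 1232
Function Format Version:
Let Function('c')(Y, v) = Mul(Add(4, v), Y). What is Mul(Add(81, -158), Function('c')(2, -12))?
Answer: 1232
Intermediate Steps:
Function('c')(Y, v) = Mul(Y, Add(4, v))
Mul(Add(81, -158), Function('c')(2, -12)) = Mul(Add(81, -158), Mul(2, Add(4, -12))) = Mul(-77, Mul(2, -8)) = Mul(-77, -16) = 1232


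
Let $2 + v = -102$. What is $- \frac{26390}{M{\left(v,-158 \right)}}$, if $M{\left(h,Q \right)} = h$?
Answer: $\frac{1015}{4} \approx 253.75$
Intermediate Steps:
$v = -104$ ($v = -2 - 102 = -104$)
$- \frac{26390}{M{\left(v,-158 \right)}} = - \frac{26390}{-104} = \left(-26390\right) \left(- \frac{1}{104}\right) = \frac{1015}{4}$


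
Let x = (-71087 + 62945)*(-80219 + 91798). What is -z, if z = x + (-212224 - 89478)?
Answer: 94577920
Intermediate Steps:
x = -94276218 (x = -8142*11579 = -94276218)
z = -94577920 (z = -94276218 + (-212224 - 89478) = -94276218 - 301702 = -94577920)
-z = -1*(-94577920) = 94577920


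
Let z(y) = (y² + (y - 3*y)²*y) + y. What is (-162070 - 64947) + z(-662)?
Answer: -1160259547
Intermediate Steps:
z(y) = y + y² + 4*y³ (z(y) = (y² + (-2*y)²*y) + y = (y² + (4*y²)*y) + y = (y² + 4*y³) + y = y + y² + 4*y³)
(-162070 - 64947) + z(-662) = (-162070 - 64947) - 662*(1 - 662 + 4*(-662)²) = -227017 - 662*(1 - 662 + 4*438244) = -227017 - 662*(1 - 662 + 1752976) = -227017 - 662*1752315 = -227017 - 1160032530 = -1160259547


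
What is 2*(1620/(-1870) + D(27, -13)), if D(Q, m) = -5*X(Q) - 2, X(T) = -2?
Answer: 2668/187 ≈ 14.267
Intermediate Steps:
D(Q, m) = 8 (D(Q, m) = -5*(-2) - 2 = 10 - 2 = 8)
2*(1620/(-1870) + D(27, -13)) = 2*(1620/(-1870) + 8) = 2*(1620*(-1/1870) + 8) = 2*(-162/187 + 8) = 2*(1334/187) = 2668/187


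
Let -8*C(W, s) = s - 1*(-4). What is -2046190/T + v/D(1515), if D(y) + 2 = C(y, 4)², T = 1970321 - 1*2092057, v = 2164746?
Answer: -131762736433/60868 ≈ -2.1647e+6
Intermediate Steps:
C(W, s) = -½ - s/8 (C(W, s) = -(s - 1*(-4))/8 = -(s + 4)/8 = -(4 + s)/8 = -½ - s/8)
T = -121736 (T = 1970321 - 2092057 = -121736)
D(y) = -1 (D(y) = -2 + (-½ - ⅛*4)² = -2 + (-½ - ½)² = -2 + (-1)² = -2 + 1 = -1)
-2046190/T + v/D(1515) = -2046190/(-121736) + 2164746/(-1) = -2046190*(-1/121736) + 2164746*(-1) = 1023095/60868 - 2164746 = -131762736433/60868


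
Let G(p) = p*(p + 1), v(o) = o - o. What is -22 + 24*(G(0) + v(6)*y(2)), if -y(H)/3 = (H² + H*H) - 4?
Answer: -22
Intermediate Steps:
y(H) = 12 - 6*H² (y(H) = -3*((H² + H*H) - 4) = -3*((H² + H²) - 4) = -3*(2*H² - 4) = -3*(-4 + 2*H²) = 12 - 6*H²)
v(o) = 0
G(p) = p*(1 + p)
-22 + 24*(G(0) + v(6)*y(2)) = -22 + 24*(0*(1 + 0) + 0*(12 - 6*2²)) = -22 + 24*(0*1 + 0*(12 - 6*4)) = -22 + 24*(0 + 0*(12 - 24)) = -22 + 24*(0 + 0*(-12)) = -22 + 24*(0 + 0) = -22 + 24*0 = -22 + 0 = -22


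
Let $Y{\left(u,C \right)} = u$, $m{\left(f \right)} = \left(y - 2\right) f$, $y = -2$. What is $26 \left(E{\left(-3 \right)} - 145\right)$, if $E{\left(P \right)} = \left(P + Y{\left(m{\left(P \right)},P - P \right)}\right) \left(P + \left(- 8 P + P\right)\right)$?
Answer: $442$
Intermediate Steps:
$m{\left(f \right)} = - 4 f$ ($m{\left(f \right)} = \left(-2 - 2\right) f = - 4 f$)
$E{\left(P \right)} = 18 P^{2}$ ($E{\left(P \right)} = \left(P - 4 P\right) \left(P + \left(- 8 P + P\right)\right) = - 3 P \left(P - 7 P\right) = - 3 P \left(- 6 P\right) = 18 P^{2}$)
$26 \left(E{\left(-3 \right)} - 145\right) = 26 \left(18 \left(-3\right)^{2} - 145\right) = 26 \left(18 \cdot 9 - 145\right) = 26 \left(162 - 145\right) = 26 \cdot 17 = 442$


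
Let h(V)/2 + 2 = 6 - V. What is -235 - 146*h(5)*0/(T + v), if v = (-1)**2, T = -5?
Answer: -235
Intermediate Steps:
h(V) = 8 - 2*V (h(V) = -4 + 2*(6 - V) = -4 + (12 - 2*V) = 8 - 2*V)
v = 1
-235 - 146*h(5)*0/(T + v) = -235 - 146*(8 - 2*5)*0/(-5 + 1) = -235 - 146*(8 - 10)*0/(-4) = -235 - 146*(-2*0)*(-1)/4 = -235 - 0*(-1)/4 = -235 - 146*0 = -235 + 0 = -235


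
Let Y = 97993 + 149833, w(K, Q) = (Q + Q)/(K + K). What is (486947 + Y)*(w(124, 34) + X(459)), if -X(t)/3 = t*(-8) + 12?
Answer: 500216558621/62 ≈ 8.0680e+9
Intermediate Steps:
w(K, Q) = Q/K (w(K, Q) = (2*Q)/((2*K)) = (2*Q)*(1/(2*K)) = Q/K)
Y = 247826
X(t) = -36 + 24*t (X(t) = -3*(t*(-8) + 12) = -3*(-8*t + 12) = -3*(12 - 8*t) = -36 + 24*t)
(486947 + Y)*(w(124, 34) + X(459)) = (486947 + 247826)*(34/124 + (-36 + 24*459)) = 734773*(34*(1/124) + (-36 + 11016)) = 734773*(17/62 + 10980) = 734773*(680777/62) = 500216558621/62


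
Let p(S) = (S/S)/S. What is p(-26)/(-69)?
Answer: 1/1794 ≈ 0.00055741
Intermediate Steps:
p(S) = 1/S
p(-26)/(-69) = 1/(-26*(-69)) = -1/26*(-1/69) = 1/1794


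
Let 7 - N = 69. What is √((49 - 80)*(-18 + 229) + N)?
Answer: I*√6603 ≈ 81.259*I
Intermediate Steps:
N = -62 (N = 7 - 1*69 = 7 - 69 = -62)
√((49 - 80)*(-18 + 229) + N) = √((49 - 80)*(-18 + 229) - 62) = √(-31*211 - 62) = √(-6541 - 62) = √(-6603) = I*√6603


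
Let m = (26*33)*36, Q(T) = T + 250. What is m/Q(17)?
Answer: 10296/89 ≈ 115.69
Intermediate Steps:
Q(T) = 250 + T
m = 30888 (m = 858*36 = 30888)
m/Q(17) = 30888/(250 + 17) = 30888/267 = 30888*(1/267) = 10296/89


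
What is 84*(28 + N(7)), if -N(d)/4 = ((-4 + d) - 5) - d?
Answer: 5376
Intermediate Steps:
N(d) = 36 (N(d) = -4*(((-4 + d) - 5) - d) = -4*((-9 + d) - d) = -4*(-9) = 36)
84*(28 + N(7)) = 84*(28 + 36) = 84*64 = 5376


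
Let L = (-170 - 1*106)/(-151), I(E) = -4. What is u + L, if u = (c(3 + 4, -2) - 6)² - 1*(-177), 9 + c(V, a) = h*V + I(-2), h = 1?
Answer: 48747/151 ≈ 322.83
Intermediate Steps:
c(V, a) = -13 + V (c(V, a) = -9 + (1*V - 4) = -9 + (V - 4) = -9 + (-4 + V) = -13 + V)
u = 321 (u = ((-13 + (3 + 4)) - 6)² - 1*(-177) = ((-13 + 7) - 6)² + 177 = (-6 - 6)² + 177 = (-12)² + 177 = 144 + 177 = 321)
L = 276/151 (L = (-170 - 106)*(-1/151) = -276*(-1/151) = 276/151 ≈ 1.8278)
u + L = 321 + 276/151 = 48747/151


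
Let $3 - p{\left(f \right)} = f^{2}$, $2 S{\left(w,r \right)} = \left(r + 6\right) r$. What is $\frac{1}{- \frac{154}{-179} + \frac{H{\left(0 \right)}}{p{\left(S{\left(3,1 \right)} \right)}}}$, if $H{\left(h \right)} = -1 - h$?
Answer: $\frac{6623}{6414} \approx 1.0326$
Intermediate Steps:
$S{\left(w,r \right)} = \frac{r \left(6 + r\right)}{2}$ ($S{\left(w,r \right)} = \frac{\left(r + 6\right) r}{2} = \frac{\left(6 + r\right) r}{2} = \frac{r \left(6 + r\right)}{2}$)
$p{\left(f \right)} = 3 - f^{2}$
$\frac{1}{- \frac{154}{-179} + \frac{H{\left(0 \right)}}{p{\left(S{\left(3,1 \right)} \right)}}} = \frac{1}{- \frac{154}{-179} + \frac{-1 - 0}{3 - \left(\frac{1}{2} \cdot 1 \left(6 + 1\right)\right)^{2}}} = \frac{1}{\left(-154\right) \left(- \frac{1}{179}\right) + \frac{-1 + 0}{3 - \left(\frac{1}{2} \cdot 1 \cdot 7\right)^{2}}} = \frac{1}{\frac{154}{179} - \frac{1}{3 - \left(\frac{7}{2}\right)^{2}}} = \frac{1}{\frac{154}{179} - \frac{1}{3 - \frac{49}{4}}} = \frac{1}{\frac{154}{179} - \frac{1}{- \frac{37}{4}}} = \frac{1}{\frac{154}{179} - - \frac{4}{37}} = \frac{1}{\frac{154}{179} + \frac{4}{37}} = \frac{1}{\frac{6414}{6623}} = \frac{6623}{6414}$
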